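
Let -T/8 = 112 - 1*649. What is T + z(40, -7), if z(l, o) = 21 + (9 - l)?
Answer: 4286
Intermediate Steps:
z(l, o) = 30 - l
T = 4296 (T = -8*(112 - 1*649) = -8*(112 - 649) = -8*(-537) = 4296)
T + z(40, -7) = 4296 + (30 - 1*40) = 4296 + (30 - 40) = 4296 - 10 = 4286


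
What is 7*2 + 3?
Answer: 17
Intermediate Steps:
7*2 + 3 = 14 + 3 = 17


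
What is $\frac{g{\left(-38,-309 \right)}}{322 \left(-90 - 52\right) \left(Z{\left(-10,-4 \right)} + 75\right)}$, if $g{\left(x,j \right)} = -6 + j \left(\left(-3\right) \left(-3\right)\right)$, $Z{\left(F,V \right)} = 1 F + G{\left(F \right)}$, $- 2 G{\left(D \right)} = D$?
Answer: $\frac{2787}{3200680} \approx 0.00087075$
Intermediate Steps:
$G{\left(D \right)} = - \frac{D}{2}$
$Z{\left(F,V \right)} = \frac{F}{2}$ ($Z{\left(F,V \right)} = 1 F - \frac{F}{2} = F - \frac{F}{2} = \frac{F}{2}$)
$g{\left(x,j \right)} = -6 + 9 j$ ($g{\left(x,j \right)} = -6 + j 9 = -6 + 9 j$)
$\frac{g{\left(-38,-309 \right)}}{322 \left(-90 - 52\right) \left(Z{\left(-10,-4 \right)} + 75\right)} = \frac{-6 + 9 \left(-309\right)}{322 \left(-90 - 52\right) \left(\frac{1}{2} \left(-10\right) + 75\right)} = \frac{-6 - 2781}{322 \left(- 142 \left(-5 + 75\right)\right)} = - \frac{2787}{322 \left(\left(-142\right) 70\right)} = - \frac{2787}{322 \left(-9940\right)} = - \frac{2787}{-3200680} = \left(-2787\right) \left(- \frac{1}{3200680}\right) = \frac{2787}{3200680}$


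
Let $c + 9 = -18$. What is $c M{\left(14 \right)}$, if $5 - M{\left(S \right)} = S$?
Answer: $243$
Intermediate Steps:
$c = -27$ ($c = -9 - 18 = -27$)
$M{\left(S \right)} = 5 - S$
$c M{\left(14 \right)} = - 27 \left(5 - 14\right) = \left(-27\right) \left(-9\right) = 243$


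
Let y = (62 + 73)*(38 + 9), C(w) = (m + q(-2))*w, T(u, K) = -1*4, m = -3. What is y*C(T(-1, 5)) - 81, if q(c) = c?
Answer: 126819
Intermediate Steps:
T(u, K) = -4
C(w) = -5*w (C(w) = (-3 - 2)*w = -5*w)
y = 6345 (y = 135*47 = 6345)
y*C(T(-1, 5)) - 81 = 6345*(-5*(-4)) - 81 = 6345*20 - 81 = 126900 - 81 = 126819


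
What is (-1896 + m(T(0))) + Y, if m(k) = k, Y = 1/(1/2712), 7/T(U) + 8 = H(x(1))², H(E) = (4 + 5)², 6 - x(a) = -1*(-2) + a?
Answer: 5347255/6553 ≈ 816.00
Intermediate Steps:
x(a) = 4 - a (x(a) = 6 - (-1*(-2) + a) = 6 - (2 + a) = 6 + (-2 - a) = 4 - a)
H(E) = 81 (H(E) = 9² = 81)
T(U) = 7/6553 (T(U) = 7/(-8 + 81²) = 7/(-8 + 6561) = 7/6553)
Y = 2712 (Y = 1/(1/2712) = 2712)
(-1896 + m(T(0))) + Y = (-1896 + 7/6553) + 2712 = -12424481/6553 + 2712 = 5347255/6553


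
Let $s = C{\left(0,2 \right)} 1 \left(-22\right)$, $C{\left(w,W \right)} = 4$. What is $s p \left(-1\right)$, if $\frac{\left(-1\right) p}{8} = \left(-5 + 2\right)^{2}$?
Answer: $-6336$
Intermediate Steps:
$p = -72$ ($p = - 8 \left(-5 + 2\right)^{2} = - 8 \left(-3\right)^{2} = \left(-8\right) 9 = -72$)
$s = -88$ ($s = 4 \cdot 1 \left(-22\right) = 4 \left(-22\right) = -88$)
$s p \left(-1\right) = - 88 \left(\left(-72\right) \left(-1\right)\right) = \left(-88\right) 72 = -6336$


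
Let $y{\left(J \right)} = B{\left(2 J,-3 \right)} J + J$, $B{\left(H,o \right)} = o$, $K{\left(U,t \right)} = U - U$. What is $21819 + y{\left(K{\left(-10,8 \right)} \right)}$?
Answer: $21819$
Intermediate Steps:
$K{\left(U,t \right)} = 0$
$y{\left(J \right)} = - 2 J$ ($y{\left(J \right)} = - 3 J + J = - 2 J$)
$21819 + y{\left(K{\left(-10,8 \right)} \right)} = 21819 - 0 = 21819 + 0 = 21819$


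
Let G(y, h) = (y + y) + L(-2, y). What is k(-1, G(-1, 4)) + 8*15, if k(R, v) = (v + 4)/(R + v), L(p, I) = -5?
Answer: 963/8 ≈ 120.38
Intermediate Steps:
G(y, h) = -5 + 2*y (G(y, h) = (y + y) - 5 = 2*y - 5 = -5 + 2*y)
k(R, v) = (4 + v)/(R + v)
k(-1, G(-1, 4)) + 8*15 = (4 + (-5 + 2*(-1)))/(-1 + (-5 + 2*(-1))) + 8*15 = (4 + (-5 - 2))/(-1 + (-5 - 2)) + 120 = (4 - 7)/(-1 - 7) + 120 = -3/(-8) + 120 = -⅛*(-3) + 120 = 3/8 + 120 = 963/8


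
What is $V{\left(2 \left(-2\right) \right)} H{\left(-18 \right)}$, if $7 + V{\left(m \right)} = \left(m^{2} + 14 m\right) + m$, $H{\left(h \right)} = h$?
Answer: $918$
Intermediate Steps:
$V{\left(m \right)} = -7 + m^{2} + 15 m$ ($V{\left(m \right)} = -7 + \left(\left(m^{2} + 14 m\right) + m\right) = -7 + \left(m^{2} + 15 m\right) = -7 + m^{2} + 15 m$)
$V{\left(2 \left(-2\right) \right)} H{\left(-18 \right)} = \left(-7 + \left(2 \left(-2\right)\right)^{2} + 15 \cdot 2 \left(-2\right)\right) \left(-18\right) = \left(-7 + \left(-4\right)^{2} + 15 \left(-4\right)\right) \left(-18\right) = \left(-7 + 16 - 60\right) \left(-18\right) = \left(-51\right) \left(-18\right) = 918$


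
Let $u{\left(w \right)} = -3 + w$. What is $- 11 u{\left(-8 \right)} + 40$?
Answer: $161$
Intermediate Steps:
$- 11 u{\left(-8 \right)} + 40 = - 11 \left(-3 - 8\right) + 40 = \left(-11\right) \left(-11\right) + 40 = 121 + 40 = 161$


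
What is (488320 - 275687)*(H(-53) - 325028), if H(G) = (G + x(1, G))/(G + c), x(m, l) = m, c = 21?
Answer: -552890665563/8 ≈ -6.9111e+10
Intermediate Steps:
H(G) = (1 + G)/(21 + G) (H(G) = (G + 1)/(G + 21) = (1 + G)/(21 + G))
(488320 - 275687)*(H(-53) - 325028) = (488320 - 275687)*((1 - 53)/(21 - 53) - 325028) = 212633*(-52/(-32) - 325028) = 212633*(-1/32*(-52) - 325028) = 212633*(13/8 - 325028) = 212633*(-2600211/8) = -552890665563/8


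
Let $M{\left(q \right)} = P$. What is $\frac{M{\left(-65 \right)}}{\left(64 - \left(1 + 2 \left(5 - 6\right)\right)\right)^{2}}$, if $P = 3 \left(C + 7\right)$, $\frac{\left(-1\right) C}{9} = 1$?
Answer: $- \frac{6}{4225} \approx -0.0014201$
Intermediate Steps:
$C = -9$ ($C = \left(-9\right) 1 = -9$)
$P = -6$ ($P = 3 \left(-9 + 7\right) = 3 \left(-2\right) = -6$)
$M{\left(q \right)} = -6$
$\frac{M{\left(-65 \right)}}{\left(64 - \left(1 + 2 \left(5 - 6\right)\right)\right)^{2}} = - \frac{6}{\left(64 - \left(1 + 2 \left(5 - 6\right)\right)\right)^{2}} = - \frac{6}{\left(64 - -1\right)^{2}} = - \frac{6}{\left(64 + \left(2 - 1\right)\right)^{2}} = - \frac{6}{\left(64 + 1\right)^{2}} = - \frac{6}{65^{2}} = - \frac{6}{4225}$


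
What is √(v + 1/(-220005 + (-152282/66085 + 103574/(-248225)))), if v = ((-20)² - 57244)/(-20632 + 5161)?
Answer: √69833708798659709972073422916349511/137863627035475443 ≈ 1.9168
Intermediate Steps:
v = 6316/1719 (v = (400 - 57244)/(-15471) = -56844*(-1/15471) = 6316/1719 ≈ 3.6742)
√(v + 1/(-220005 + (-152282/66085 + 103574/(-248225)))) = √(6316/1719 + 1/(-220005 + (-152282/66085 + 103574/(-248225)))) = √(6316/1719 + 1/(-220005 + (-152282*1/66085 + 103574*(-1/248225)))) = √(6316/1719 + 1/(-220005 + (-152282/66085 - 103574/248225))) = √(6316/1719 + 1/(-220005 - 8928977448/3280789825)) = √(6316/1719 + 1/(-721799094426573/3280789825)) = √(6316/1719 - 3280789825/721799094426573) = √(1519625813573508631/413590881106426329) = √69833708798659709972073422916349511/137863627035475443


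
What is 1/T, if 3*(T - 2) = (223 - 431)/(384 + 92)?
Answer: 357/662 ≈ 0.53928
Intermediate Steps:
T = 662/357 (T = 2 + ((223 - 431)/(384 + 92))/3 = 2 + (-208/476)/3 = 2 + (-208*1/476)/3 = 2 + (1/3)*(-52/119) = 2 - 52/357 = 662/357 ≈ 1.8543)
1/T = 1/(662/357) = 357/662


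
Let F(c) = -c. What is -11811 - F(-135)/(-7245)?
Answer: -1901568/161 ≈ -11811.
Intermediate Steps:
-11811 - F(-135)/(-7245) = -11811 - (-1*(-135))/(-7245) = -11811 - 135*(-1)/7245 = -11811 - 1*(-3/161) = -11811 + 3/161 = -1901568/161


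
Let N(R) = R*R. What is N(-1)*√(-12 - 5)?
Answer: I*√17 ≈ 4.1231*I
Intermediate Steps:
N(R) = R²
N(-1)*√(-12 - 5) = (-1)²*√(-12 - 5) = 1*√(-17) = 1*(I*√17) = I*√17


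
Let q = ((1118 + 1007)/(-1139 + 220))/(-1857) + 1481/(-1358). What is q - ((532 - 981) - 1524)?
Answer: 4569981292049/2317539714 ≈ 1971.9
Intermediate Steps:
q = -2524563673/2317539714 (q = (2125/(-919))*(-1/1857) + 1481*(-1/1358) = (2125*(-1/919))*(-1/1857) - 1481/1358 = -2125/919*(-1/1857) - 1481/1358 = 2125/1706583 - 1481/1358 = -2524563673/2317539714 ≈ -1.0893)
q - ((532 - 981) - 1524) = -2524563673/2317539714 - ((532 - 981) - 1524) = -2524563673/2317539714 - (-449 - 1524) = -2524563673/2317539714 - 1*(-1973) = -2524563673/2317539714 + 1973 = 4569981292049/2317539714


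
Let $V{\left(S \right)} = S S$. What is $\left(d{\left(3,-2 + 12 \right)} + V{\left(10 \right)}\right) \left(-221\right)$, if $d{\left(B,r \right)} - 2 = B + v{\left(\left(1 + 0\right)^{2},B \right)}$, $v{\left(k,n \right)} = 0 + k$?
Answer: $-23426$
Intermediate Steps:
$V{\left(S \right)} = S^{2}$
$v{\left(k,n \right)} = k$
$d{\left(B,r \right)} = 3 + B$ ($d{\left(B,r \right)} = 2 + \left(B + \left(1 + 0\right)^{2}\right) = 2 + \left(B + 1^{2}\right) = 2 + \left(B + 1\right) = 2 + \left(1 + B\right) = 3 + B$)
$\left(d{\left(3,-2 + 12 \right)} + V{\left(10 \right)}\right) \left(-221\right) = \left(\left(3 + 3\right) + 10^{2}\right) \left(-221\right) = \left(6 + 100\right) \left(-221\right) = 106 \left(-221\right) = -23426$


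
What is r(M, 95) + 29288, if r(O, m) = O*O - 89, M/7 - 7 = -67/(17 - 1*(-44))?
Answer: 114999879/3721 ≈ 30906.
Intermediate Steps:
M = 2520/61 (M = 49 + 7*(-67/(17 - 1*(-44))) = 49 + 7*(-67/(17 + 44)) = 49 + 7*(-67/61) = 49 - 469/61 = 2520/61 ≈ 41.311)
r(O, m) = -89 + O² (r(O, m) = O² - 89 = -89 + O²)
r(M, 95) + 29288 = (-89 + (2520/61)²) + 29288 = (-89 + 6350400/3721) + 29288 = 6019231/3721 + 29288 = 114999879/3721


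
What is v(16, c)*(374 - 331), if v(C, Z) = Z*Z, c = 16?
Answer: 11008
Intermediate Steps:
v(C, Z) = Z²
v(16, c)*(374 - 331) = 16²*(374 - 331) = 256*43 = 11008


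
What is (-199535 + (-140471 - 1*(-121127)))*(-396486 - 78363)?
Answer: 103934474271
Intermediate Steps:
(-199535 + (-140471 - 1*(-121127)))*(-396486 - 78363) = (-199535 + (-140471 + 121127))*(-474849) = (-199535 - 19344)*(-474849) = -218879*(-474849) = 103934474271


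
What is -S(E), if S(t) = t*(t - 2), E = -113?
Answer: -12995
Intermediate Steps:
S(t) = t*(-2 + t)
-S(E) = -(-113)*(-2 - 113) = -(-113)*(-115) = -1*12995 = -12995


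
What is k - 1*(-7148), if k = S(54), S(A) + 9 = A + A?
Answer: 7247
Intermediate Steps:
S(A) = -9 + 2*A (S(A) = -9 + (A + A) = -9 + 2*A)
k = 99 (k = -9 + 2*54 = -9 + 108 = 99)
k - 1*(-7148) = 99 - 1*(-7148) = 99 + 7148 = 7247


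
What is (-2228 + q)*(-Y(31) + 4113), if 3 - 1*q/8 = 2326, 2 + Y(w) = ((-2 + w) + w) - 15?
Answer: -84704840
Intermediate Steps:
Y(w) = -19 + 2*w (Y(w) = -2 + (((-2 + w) + w) - 15) = -2 + ((-2 + 2*w) - 15) = -2 + (-17 + 2*w) = -19 + 2*w)
q = -18584 (q = 24 - 8*2326 = 24 - 18608 = -18584)
(-2228 + q)*(-Y(31) + 4113) = (-2228 - 18584)*(-(-19 + 2*31) + 4113) = -20812*(-(-19 + 62) + 4113) = -20812*(-1*43 + 4113) = -20812*(-43 + 4113) = -20812*4070 = -84704840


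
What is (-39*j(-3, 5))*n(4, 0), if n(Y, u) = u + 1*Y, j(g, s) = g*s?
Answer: 2340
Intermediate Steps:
n(Y, u) = Y + u (n(Y, u) = u + Y = Y + u)
(-39*j(-3, 5))*n(4, 0) = (-(-117)*5)*(4 + 0) = -39*(-15)*4 = 585*4 = 2340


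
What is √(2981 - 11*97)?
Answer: √1914 ≈ 43.749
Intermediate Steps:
√(2981 - 11*97) = √(2981 - 1067) = √1914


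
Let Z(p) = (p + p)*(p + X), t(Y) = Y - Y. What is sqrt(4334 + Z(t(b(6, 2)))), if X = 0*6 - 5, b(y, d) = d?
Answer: sqrt(4334) ≈ 65.833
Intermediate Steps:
X = -5 (X = 0 - 5 = -5)
t(Y) = 0
Z(p) = 2*p*(-5 + p) (Z(p) = (p + p)*(p - 5) = (2*p)*(-5 + p) = 2*p*(-5 + p))
sqrt(4334 + Z(t(b(6, 2)))) = sqrt(4334 + 2*0*(-5 + 0)) = sqrt(4334 + 2*0*(-5)) = sqrt(4334 + 0) = sqrt(4334)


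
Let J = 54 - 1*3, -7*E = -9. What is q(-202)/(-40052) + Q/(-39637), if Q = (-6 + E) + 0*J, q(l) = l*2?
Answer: 28353788/2778196967 ≈ 0.010206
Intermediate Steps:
q(l) = 2*l
E = 9/7 (E = -1/7*(-9) = 9/7 ≈ 1.2857)
J = 51 (J = 54 - 3 = 51)
Q = -33/7 (Q = (-6 + 9/7) + 0*51 = -33/7 + 0 = -33/7 ≈ -4.7143)
q(-202)/(-40052) + Q/(-39637) = (2*(-202))/(-40052) - 33/7/(-39637) = -404*(-1/40052) - 33/7*(-1/39637) = 101/10013 + 33/277459 = 28353788/2778196967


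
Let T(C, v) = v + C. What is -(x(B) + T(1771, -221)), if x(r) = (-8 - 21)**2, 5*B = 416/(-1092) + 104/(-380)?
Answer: -2391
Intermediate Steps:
B = -1306/9975 (B = (416/(-1092) + 104/(-380))/5 = (416*(-1/1092) + 104*(-1/380))/5 = (-8/21 - 26/95)/5 = (1/5)*(-1306/1995) = -1306/9975 ≈ -0.13093)
x(r) = 841 (x(r) = (-29)**2 = 841)
T(C, v) = C + v
-(x(B) + T(1771, -221)) = -(841 + (1771 - 221)) = -(841 + 1550) = -1*2391 = -2391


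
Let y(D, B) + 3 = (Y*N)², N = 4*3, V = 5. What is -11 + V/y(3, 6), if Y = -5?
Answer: -39562/3597 ≈ -10.999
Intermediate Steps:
N = 12
y(D, B) = 3597 (y(D, B) = -3 + (-5*12)² = -3 + (-60)² = -3 + 3600 = 3597)
-11 + V/y(3, 6) = -11 + 5/3597 = -39562/3597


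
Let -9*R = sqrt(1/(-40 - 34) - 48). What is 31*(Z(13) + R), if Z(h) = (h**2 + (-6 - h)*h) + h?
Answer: -2015 - 31*I*sqrt(262922)/666 ≈ -2015.0 - 23.867*I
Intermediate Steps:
Z(h) = h + h**2 + h*(-6 - h) (Z(h) = (h**2 + h*(-6 - h)) + h = h + h**2 + h*(-6 - h))
R = -I*sqrt(262922)/666 (R = -sqrt(1/(-40 - 34) - 48)/9 = -sqrt(1/(-74) - 48)/9 = -sqrt(-1/74 - 48)/9 = -I*sqrt(262922)/666 ≈ -0.76991*I)
31*(Z(13) + R) = 31*(-5*13 - I*sqrt(262922)/666) = 31*(-65 - I*sqrt(262922)/666) = -2015 - 31*I*sqrt(262922)/666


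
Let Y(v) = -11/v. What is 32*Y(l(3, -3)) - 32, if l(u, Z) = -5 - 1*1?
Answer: 80/3 ≈ 26.667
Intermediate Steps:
l(u, Z) = -6 (l(u, Z) = -5 - 1 = -6)
32*Y(l(3, -3)) - 32 = 32*(-11/(-6)) - 32 = 32*(-11*(-⅙)) - 32 = 32*(11/6) - 32 = 176/3 - 32 = 80/3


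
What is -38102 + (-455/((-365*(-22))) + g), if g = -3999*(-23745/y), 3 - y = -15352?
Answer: -157420385007/4932026 ≈ -31918.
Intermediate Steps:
y = 15355 (y = 3 - 1*(-15352) = 3 + 15352 = 15355)
g = 18991251/3071 (g = -3999/(15355/(-23745)) = -3999/(15355*(-1/23745)) = -3999/(-3071/4749) = -3999*(-4749/3071) = 18991251/3071 ≈ 6184.1)
-38102 + (-455/((-365*(-22))) + g) = -38102 + (-455/((-365*(-22))) + 18991251/3071) = -38102 + (-455/8030 + 18991251/3071) = -38102 + (-455*1/8030 + 18991251/3071) = -38102 + (-91/1606 + 18991251/3071) = -38102 + 30499669645/4932026 = -157420385007/4932026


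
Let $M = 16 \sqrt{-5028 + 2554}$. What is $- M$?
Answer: $- 16 i \sqrt{2474} \approx - 795.83 i$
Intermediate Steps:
$M = 16 i \sqrt{2474}$ ($M = 16 \sqrt{-2474} = 16 i \sqrt{2474} \approx 795.83 i$)
$- M = - 16 i \sqrt{2474}$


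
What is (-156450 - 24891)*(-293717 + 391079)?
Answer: -17655722442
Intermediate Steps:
(-156450 - 24891)*(-293717 + 391079) = -181341*97362 = -17655722442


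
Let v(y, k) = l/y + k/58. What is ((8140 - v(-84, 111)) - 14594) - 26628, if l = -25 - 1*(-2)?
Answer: -80593081/2436 ≈ -33084.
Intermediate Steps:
l = -23 (l = -25 + 2 = -23)
v(y, k) = -23/y + k/58
((8140 - v(-84, 111)) - 14594) - 26628 = ((8140 - (-23/(-84) + (1/58)*111)) - 14594) - 26628 = ((8140 - (-23*(-1/84) + 111/58)) - 14594) - 26628 = ((8140 - (23/84 + 111/58)) - 14594) - 26628 = ((8140 - 1*5329/2436) - 14594) - 26628 = ((8140 - 5329/2436) - 14594) - 26628 = (19823711/2436 - 14594) - 26628 = -15727273/2436 - 26628 = -80593081/2436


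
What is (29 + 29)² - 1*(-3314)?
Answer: 6678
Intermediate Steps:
(29 + 29)² - 1*(-3314) = 58² + 3314 = 3364 + 3314 = 6678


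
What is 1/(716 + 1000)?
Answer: 1/1716 ≈ 0.00058275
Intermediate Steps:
1/(716 + 1000) = 1/1716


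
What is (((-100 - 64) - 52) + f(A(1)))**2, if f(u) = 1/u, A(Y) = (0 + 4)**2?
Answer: 11937025/256 ≈ 46629.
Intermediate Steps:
A(Y) = 16 (A(Y) = 4**2 = 16)
(((-100 - 64) - 52) + f(A(1)))**2 = (((-100 - 64) - 52) + 1/16)**2 = ((-164 - 52) + 1/16)**2 = (-216 + 1/16)**2 = (-3455/16)**2 = 11937025/256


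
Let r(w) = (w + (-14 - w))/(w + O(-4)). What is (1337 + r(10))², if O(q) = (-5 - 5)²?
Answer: 5406366784/3025 ≈ 1.7872e+6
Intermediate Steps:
O(q) = 100 (O(q) = (-10)² = 100)
r(w) = -14/(100 + w) (r(w) = (w + (-14 - w))/(w + 100) = -14/(100 + w))
(1337 + r(10))² = (1337 - 14/(100 + 10))² = (1337 - 14/110)² = (1337 - 14*1/110)² = (1337 - 7/55)² = (73528/55)² = 5406366784/3025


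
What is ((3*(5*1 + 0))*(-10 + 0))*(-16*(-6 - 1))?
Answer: -16800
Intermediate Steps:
((3*(5*1 + 0))*(-10 + 0))*(-16*(-6 - 1)) = ((3*(5 + 0))*(-10))*(-16*(-7)) = ((3*5)*(-10))*112 = (15*(-10))*112 = -150*112 = -16800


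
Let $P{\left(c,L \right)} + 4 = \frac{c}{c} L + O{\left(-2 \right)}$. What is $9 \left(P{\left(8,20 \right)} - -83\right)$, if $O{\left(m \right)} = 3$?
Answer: $918$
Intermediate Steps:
$P{\left(c,L \right)} = -1 + L$ ($P{\left(c,L \right)} = -4 + \left(\frac{c}{c} L + 3\right) = -4 + \left(1 L + 3\right) = -4 + \left(L + 3\right) = -4 + \left(3 + L\right) = -1 + L$)
$9 \left(P{\left(8,20 \right)} - -83\right) = 9 \left(\left(-1 + 20\right) - -83\right) = 9 \left(19 + \left(-136 + 219\right)\right) = 9 \left(19 + 83\right) = 9 \cdot 102 = 918$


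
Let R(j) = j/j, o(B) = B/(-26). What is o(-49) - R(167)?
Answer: 23/26 ≈ 0.88461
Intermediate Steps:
o(B) = -B/26 (o(B) = B*(-1/26) = -B/26)
R(j) = 1
o(-49) - R(167) = -1/26*(-49) - 1*1 = 49/26 - 1 = 23/26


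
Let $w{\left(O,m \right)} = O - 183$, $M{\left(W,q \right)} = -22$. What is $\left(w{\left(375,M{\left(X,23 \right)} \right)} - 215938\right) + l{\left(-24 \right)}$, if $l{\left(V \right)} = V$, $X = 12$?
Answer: $-215770$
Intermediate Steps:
$w{\left(O,m \right)} = -183 + O$
$\left(w{\left(375,M{\left(X,23 \right)} \right)} - 215938\right) + l{\left(-24 \right)} = \left(\left(-183 + 375\right) - 215938\right) - 24 = \left(192 - 215938\right) - 24 = -215746 - 24 = -215770$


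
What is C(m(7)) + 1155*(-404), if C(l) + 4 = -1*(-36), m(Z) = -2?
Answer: -466588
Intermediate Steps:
C(l) = 32 (C(l) = -4 - 1*(-36) = -4 + 36 = 32)
C(m(7)) + 1155*(-404) = 32 + 1155*(-404) = 32 - 466620 = -466588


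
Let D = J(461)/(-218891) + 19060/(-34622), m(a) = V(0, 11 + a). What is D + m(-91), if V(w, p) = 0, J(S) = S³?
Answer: -1698082456521/3789222101 ≈ -448.13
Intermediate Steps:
m(a) = 0
D = -1698082456521/3789222101 (D = 461³/(-218891) + 19060/(-34622) = 97972181*(-1/218891) + 19060*(-1/34622) = -97972181/218891 - 9530/17311 = -1698082456521/3789222101 ≈ -448.13)
D + m(-91) = -1698082456521/3789222101 + 0 = -1698082456521/3789222101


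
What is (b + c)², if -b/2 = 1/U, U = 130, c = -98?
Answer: 40589641/4225 ≈ 9607.0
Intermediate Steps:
b = -1/65 (b = -2/130 = -2*1/130 = -1/65 ≈ -0.015385)
(b + c)² = (-1/65 - 98)² = (-6371/65)² = 40589641/4225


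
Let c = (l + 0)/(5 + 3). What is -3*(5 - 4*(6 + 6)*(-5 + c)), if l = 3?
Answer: -681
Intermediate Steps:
c = 3/8 (c = (3 + 0)/(5 + 3) = 3/8 ≈ 0.37500)
-3*(5 - 4*(6 + 6)*(-5 + c)) = -3*(5 - 4*(6 + 6)*(-5 + 3/8)) = -3*(5 - 48*(-37)/8) = -3*(5 - 4*(-111/2)) = -3*(5 + 222) = -3*227 = -681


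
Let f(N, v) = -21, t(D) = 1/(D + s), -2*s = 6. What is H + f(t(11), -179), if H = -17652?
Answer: -17673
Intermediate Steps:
s = -3 (s = -½*6 = -3)
t(D) = 1/(-3 + D) (t(D) = 1/(D - 3) = 1/(-3 + D))
H + f(t(11), -179) = -17652 - 21 = -17673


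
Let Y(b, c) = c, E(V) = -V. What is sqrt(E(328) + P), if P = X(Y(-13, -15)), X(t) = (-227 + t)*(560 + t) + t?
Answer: I*sqrt(132233) ≈ 363.64*I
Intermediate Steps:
X(t) = t + (-227 + t)*(560 + t)
P = -131905 (P = -127120 + (-15)**2 + 334*(-15) = -127120 + 225 - 5010 = -131905)
sqrt(E(328) + P) = sqrt(-1*328 - 131905) = sqrt(-328 - 131905) = sqrt(-132233) = I*sqrt(132233)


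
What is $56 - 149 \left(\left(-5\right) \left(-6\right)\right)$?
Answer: $-4414$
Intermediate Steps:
$56 - 149 \left(\left(-5\right) \left(-6\right)\right) = 56 - 4470 = -4414$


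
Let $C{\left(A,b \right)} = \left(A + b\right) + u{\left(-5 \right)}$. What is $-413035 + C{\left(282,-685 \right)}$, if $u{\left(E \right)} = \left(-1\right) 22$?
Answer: $-413460$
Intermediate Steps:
$u{\left(E \right)} = -22$
$C{\left(A,b \right)} = -22 + A + b$ ($C{\left(A,b \right)} = \left(A + b\right) - 22 = -22 + A + b$)
$-413035 + C{\left(282,-685 \right)} = -413035 - 425 = -413460$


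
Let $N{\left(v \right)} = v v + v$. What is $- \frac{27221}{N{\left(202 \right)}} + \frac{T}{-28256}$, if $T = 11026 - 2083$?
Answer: $- \frac{567936617}{579332768} \approx -0.98033$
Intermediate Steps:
$N{\left(v \right)} = v + v^{2}$ ($N{\left(v \right)} = v^{2} + v = v + v^{2}$)
$T = 8943$ ($T = 11026 - 2083 = 8943$)
$- \frac{27221}{N{\left(202 \right)}} + \frac{T}{-28256} = - \frac{27221}{202 \left(1 + 202\right)} + \frac{8943}{-28256} = - \frac{27221}{202 \cdot 203} + 8943 \left(- \frac{1}{28256}\right) = - \frac{27221}{41006} - \frac{8943}{28256} = - \frac{567936617}{579332768}$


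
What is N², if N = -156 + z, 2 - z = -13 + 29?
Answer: 28900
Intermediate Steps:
z = -14 (z = 2 - (-13 + 29) = 2 - 1*16 = 2 - 16 = -14)
N = -170 (N = -156 - 14 = -170)
N² = (-170)² = 28900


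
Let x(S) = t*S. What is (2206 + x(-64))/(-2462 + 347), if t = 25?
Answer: -202/705 ≈ -0.28652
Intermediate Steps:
x(S) = 25*S
(2206 + x(-64))/(-2462 + 347) = (2206 + 25*(-64))/(-2462 + 347) = (2206 - 1600)/(-2115) = 606*(-1/2115) = -202/705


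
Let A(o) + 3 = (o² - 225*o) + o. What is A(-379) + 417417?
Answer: 645951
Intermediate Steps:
A(o) = -3 + o² - 224*o (A(o) = -3 + ((o² - 225*o) + o) = -3 + (o² - 224*o) = -3 + o² - 224*o)
A(-379) + 417417 = (-3 + (-379)² - 224*(-379)) + 417417 = (-3 + 143641 + 84896) + 417417 = 228534 + 417417 = 645951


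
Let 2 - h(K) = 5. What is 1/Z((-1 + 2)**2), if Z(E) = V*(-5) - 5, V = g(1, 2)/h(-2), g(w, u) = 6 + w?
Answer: 3/20 ≈ 0.15000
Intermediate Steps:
h(K) = -3 (h(K) = 2 - 1*5 = 2 - 5 = -3)
V = -7/3 (V = (6 + 1)/(-3) = 7*(-1/3) = -7/3 ≈ -2.3333)
Z(E) = 20/3 (Z(E) = -7/3*(-5) - 5 = 35/3 - 5 = 20/3)
1/Z((-1 + 2)**2) = 1/(20/3) = 3/20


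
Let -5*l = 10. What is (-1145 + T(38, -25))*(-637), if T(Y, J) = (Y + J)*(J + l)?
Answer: 952952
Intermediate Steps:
l = -2 (l = -⅕*10 = -2)
T(Y, J) = (-2 + J)*(J + Y) (T(Y, J) = (Y + J)*(J - 2) = (J + Y)*(-2 + J) = (-2 + J)*(J + Y))
(-1145 + T(38, -25))*(-637) = (-1145 + ((-25)² - 2*(-25) - 2*38 - 25*38))*(-637) = (-1145 + (625 + 50 - 76 - 950))*(-637) = (-1145 - 351)*(-637) = -1496*(-637) = 952952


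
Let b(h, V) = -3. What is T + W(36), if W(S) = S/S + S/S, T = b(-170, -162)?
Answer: -1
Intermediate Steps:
T = -3
W(S) = 2 (W(S) = 1 + 1 = 2)
T + W(36) = -3 + 2 = -1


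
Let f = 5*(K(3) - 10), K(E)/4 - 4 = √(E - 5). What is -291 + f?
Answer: -261 + 20*I*√2 ≈ -261.0 + 28.284*I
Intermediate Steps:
K(E) = 16 + 4*√(-5 + E) (K(E) = 16 + 4*√(E - 5) = 16 + 4*√(-5 + E))
f = 30 + 20*I*√2 (f = 5*((16 + 4*√(-5 + 3)) - 10) = 5*((16 + 4*√(-2)) - 10) = 5*((16 + 4*(I*√2)) - 10) = 5*((16 + 4*I*√2) - 10) = 5*(6 + 4*I*√2) = 30 + 20*I*√2 ≈ 30.0 + 28.284*I)
-291 + f = -291 + (30 + 20*I*√2) = -261 + 20*I*√2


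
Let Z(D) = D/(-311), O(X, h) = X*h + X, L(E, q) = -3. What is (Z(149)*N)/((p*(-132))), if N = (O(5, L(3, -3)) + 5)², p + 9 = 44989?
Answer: 745/369303792 ≈ 2.0173e-6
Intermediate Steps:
O(X, h) = X + X*h
Z(D) = -D/311 (Z(D) = D*(-1/311) = -D/311)
p = 44980 (p = -9 + 44989 = 44980)
N = 25 (N = (5*(1 - 3) + 5)² = (5*(-2) + 5)² = (-10 + 5)² = (-5)² = 25)
(Z(149)*N)/((p*(-132))) = (-1/311*149*25)/((44980*(-132))) = -149/311*25/(-5937360) = -3725/311*(-1/5937360) = 745/369303792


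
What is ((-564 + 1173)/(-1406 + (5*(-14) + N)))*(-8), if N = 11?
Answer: 4872/1465 ≈ 3.3256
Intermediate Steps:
((-564 + 1173)/(-1406 + (5*(-14) + N)))*(-8) = ((-564 + 1173)/(-1406 + (5*(-14) + 11)))*(-8) = (609/(-1406 + (-70 + 11)))*(-8) = (609/(-1406 - 59))*(-8) = (609/(-1465))*(-8) = (609*(-1/1465))*(-8) = -609/1465*(-8) = 4872/1465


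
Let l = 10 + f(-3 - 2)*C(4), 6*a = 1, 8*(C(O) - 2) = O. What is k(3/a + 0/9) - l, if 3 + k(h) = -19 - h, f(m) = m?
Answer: -75/2 ≈ -37.500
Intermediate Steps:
C(O) = 2 + O/8
a = ⅙ (a = (⅙)*1 = ⅙ ≈ 0.16667)
l = -5/2 (l = 10 + (-3 - 2)*(2 + (⅛)*4) = 10 - 5*(2 + ½) = 10 - 5*5/2 = 10 - 25/2 = -5/2 ≈ -2.5000)
k(h) = -22 - h (k(h) = -3 + (-19 - h) = -22 - h)
k(3/a + 0/9) - l = (-22 - (3/(⅙) + 0/9)) - 1*(-5/2) = (-22 - (3*6 + 0*(⅑))) + 5/2 = (-22 - (18 + 0)) + 5/2 = (-22 - 1*18) + 5/2 = (-22 - 18) + 5/2 = -40 + 5/2 = -75/2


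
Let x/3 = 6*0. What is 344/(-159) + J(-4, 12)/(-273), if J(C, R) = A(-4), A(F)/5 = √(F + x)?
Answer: -344/159 - 10*I/273 ≈ -2.1635 - 0.03663*I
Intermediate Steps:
x = 0 (x = 3*(6*0) = 3*0 = 0)
A(F) = 5*√F (A(F) = 5*√(F + 0) = 5*√F)
J(C, R) = 10*I (J(C, R) = 5*√(-4) = 5*(2*I) = 10*I)
344/(-159) + J(-4, 12)/(-273) = 344/(-159) + (10*I)/(-273) = 344*(-1/159) + (10*I)*(-1/273) = -344/159 - 10*I/273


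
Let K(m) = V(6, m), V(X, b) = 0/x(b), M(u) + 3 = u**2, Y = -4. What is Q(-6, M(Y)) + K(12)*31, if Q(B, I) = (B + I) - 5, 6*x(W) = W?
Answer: 2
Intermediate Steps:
x(W) = W/6
M(u) = -3 + u**2
V(X, b) = 0 (V(X, b) = 0/((b/6)) = 0*(6/b) = 0)
Q(B, I) = -5 + B + I
K(m) = 0
Q(-6, M(Y)) + K(12)*31 = (-5 - 6 + (-3 + (-4)**2)) + 0*31 = (-5 - 6 + (-3 + 16)) + 0 = (-5 - 6 + 13) + 0 = 2 + 0 = 2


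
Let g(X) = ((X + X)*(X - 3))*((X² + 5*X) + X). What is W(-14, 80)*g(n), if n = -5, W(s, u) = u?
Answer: -32000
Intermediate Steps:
g(X) = 2*X*(-3 + X)*(X² + 6*X) (g(X) = ((2*X)*(-3 + X))*(X² + 6*X) = (2*X*(-3 + X))*(X² + 6*X) = 2*X*(-3 + X)*(X² + 6*X))
W(-14, 80)*g(n) = 80*(2*(-5)²*(-18 + (-5)² + 3*(-5))) = 80*(2*25*(-18 + 25 - 15)) = 80*(2*25*(-8)) = 80*(-400) = -32000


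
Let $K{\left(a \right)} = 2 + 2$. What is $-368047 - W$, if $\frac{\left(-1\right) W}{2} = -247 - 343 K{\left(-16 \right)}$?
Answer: $-371285$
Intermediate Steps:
$K{\left(a \right)} = 4$
$W = 3238$ ($W = - 2 \left(-247 - 1372\right) = \left(-2\right) \left(-1619\right) = 3238$)
$-368047 - W = -368047 - 3238 = -371285$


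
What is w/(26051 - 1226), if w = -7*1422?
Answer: -3318/8275 ≈ -0.40097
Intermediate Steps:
w = -9954
w/(26051 - 1226) = -9954/(26051 - 1226) = -9954/24825 = -9954*1/24825 = -3318/8275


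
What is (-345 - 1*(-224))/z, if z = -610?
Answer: 121/610 ≈ 0.19836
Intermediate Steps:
(-345 - 1*(-224))/z = (-345 - 1*(-224))/(-610) = (-345 + 224)*(-1/610) = -121*(-1/610) = 121/610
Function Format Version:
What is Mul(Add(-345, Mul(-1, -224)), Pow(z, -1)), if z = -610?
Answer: Rational(121, 610) ≈ 0.19836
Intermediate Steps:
Mul(Add(-345, Mul(-1, -224)), Pow(z, -1)) = Mul(Add(-345, Mul(-1, -224)), Pow(-610, -1)) = Mul(Add(-345, 224), Rational(-1, 610)) = Mul(-121, Rational(-1, 610)) = Rational(121, 610)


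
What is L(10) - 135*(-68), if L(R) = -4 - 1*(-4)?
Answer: 9180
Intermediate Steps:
L(R) = 0 (L(R) = -4 + 4 = 0)
L(10) - 135*(-68) = 0 - 135*(-68) = 0 + 9180 = 9180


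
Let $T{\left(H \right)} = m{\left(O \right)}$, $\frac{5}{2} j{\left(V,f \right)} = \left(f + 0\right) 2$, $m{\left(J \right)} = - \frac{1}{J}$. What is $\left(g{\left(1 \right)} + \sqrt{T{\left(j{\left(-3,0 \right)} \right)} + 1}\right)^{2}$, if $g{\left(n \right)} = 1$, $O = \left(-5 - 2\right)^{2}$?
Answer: $\frac{97}{49} + \frac{8 \sqrt{3}}{7} \approx 3.9591$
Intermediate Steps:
$O = 49$ ($O = \left(-7\right)^{2} = 49$)
$j{\left(V,f \right)} = \frac{4 f}{5}$ ($j{\left(V,f \right)} = \frac{2 \left(f + 0\right) 2}{5} = \frac{2 f 2}{5} = \frac{2 \cdot 2 f}{5} = \frac{4 f}{5}$)
$T{\left(H \right)} = - \frac{1}{49}$
$\left(g{\left(1 \right)} + \sqrt{T{\left(j{\left(-3,0 \right)} \right)} + 1}\right)^{2} = \left(1 + \sqrt{- \frac{1}{49} + 1}\right)^{2} = \left(1 + \sqrt{\frac{48}{49}}\right)^{2} = \left(1 + \frac{4 \sqrt{3}}{7}\right)^{2}$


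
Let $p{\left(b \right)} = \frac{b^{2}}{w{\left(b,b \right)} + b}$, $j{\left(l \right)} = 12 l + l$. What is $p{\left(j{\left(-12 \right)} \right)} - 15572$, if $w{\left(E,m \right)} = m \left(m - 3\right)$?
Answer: $- \frac{1230110}{79} \approx -15571.0$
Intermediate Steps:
$w{\left(E,m \right)} = m \left(-3 + m\right)$
$j{\left(l \right)} = 13 l$
$p{\left(b \right)} = \frac{b^{2}}{b + b \left(-3 + b\right)}$ ($p{\left(b \right)} = \frac{b^{2}}{b \left(-3 + b\right) + b} = \frac{b^{2}}{b + b \left(-3 + b\right)}$)
$p{\left(j{\left(-12 \right)} \right)} - 15572 = \frac{13 \left(-12\right)}{-2 + 13 \left(-12\right)} - 15572 = - \frac{156}{-2 - 156} - 15572 = - \frac{156}{-158} - 15572 = \left(-156\right) \left(- \frac{1}{158}\right) - 15572 = \frac{78}{79} - 15572 = - \frac{1230110}{79}$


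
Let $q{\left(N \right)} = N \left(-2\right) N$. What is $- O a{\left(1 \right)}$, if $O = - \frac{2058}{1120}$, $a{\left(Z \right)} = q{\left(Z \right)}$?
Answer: $- \frac{147}{40} \approx -3.675$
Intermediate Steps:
$q{\left(N \right)} = - 2 N^{2}$ ($q{\left(N \right)} = - 2 N N = - 2 N^{2}$)
$a{\left(Z \right)} = - 2 Z^{2}$
$O = - \frac{147}{80}$ ($O = \left(-2058\right) \frac{1}{1120} = - \frac{147}{80} \approx -1.8375$)
$- O a{\left(1 \right)} = \left(-1\right) \left(- \frac{147}{80}\right) \left(- 2 \cdot 1^{2}\right) = \frac{147 \left(\left(-2\right) 1\right)}{80} = \frac{147}{80} \left(-2\right) = - \frac{147}{40}$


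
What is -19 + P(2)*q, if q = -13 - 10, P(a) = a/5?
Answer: -141/5 ≈ -28.200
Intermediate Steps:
P(a) = a/5 (P(a) = a*(1/5) = a/5)
q = -23
-19 + P(2)*q = -19 + ((1/5)*2)*(-23) = -19 + (2/5)*(-23) = -19 - 46/5 = -141/5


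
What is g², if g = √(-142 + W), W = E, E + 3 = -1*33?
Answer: -178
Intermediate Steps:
E = -36 (E = -3 - 1*33 = -3 - 33 = -36)
W = -36
g = I*√178 (g = √(-142 - 36) = √(-178) = I*√178 ≈ 13.342*I)
g² = (I*√178)² = -178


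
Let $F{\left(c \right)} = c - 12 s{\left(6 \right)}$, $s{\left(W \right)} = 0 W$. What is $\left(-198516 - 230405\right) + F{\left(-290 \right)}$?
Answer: $-429211$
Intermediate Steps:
$s{\left(W \right)} = 0$
$F{\left(c \right)} = c$ ($F{\left(c \right)} = c - 0 = c + 0 = c$)
$\left(-198516 - 230405\right) + F{\left(-290 \right)} = \left(-198516 - 230405\right) - 290 = -428921 - 290 = -429211$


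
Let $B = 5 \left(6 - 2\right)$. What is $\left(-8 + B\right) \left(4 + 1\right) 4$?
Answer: $240$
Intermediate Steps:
$B = 20$ ($B = 5 \cdot 4 = 20$)
$\left(-8 + B\right) \left(4 + 1\right) 4 = \left(-8 + 20\right) \left(4 + 1\right) 4 = 12 \cdot 5 \cdot 4 = 12 \cdot 20 = 240$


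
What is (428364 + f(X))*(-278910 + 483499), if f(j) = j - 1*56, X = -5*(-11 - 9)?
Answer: 87647564312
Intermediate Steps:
X = 100 (X = -5*(-20) = 100)
f(j) = -56 + j (f(j) = j - 56 = -56 + j)
(428364 + f(X))*(-278910 + 483499) = (428364 + (-56 + 100))*(-278910 + 483499) = (428364 + 44)*204589 = 428408*204589 = 87647564312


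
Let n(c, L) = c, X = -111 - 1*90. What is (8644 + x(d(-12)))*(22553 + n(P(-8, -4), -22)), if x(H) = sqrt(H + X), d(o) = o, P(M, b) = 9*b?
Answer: 194636948 + 22517*I*sqrt(213) ≈ 1.9464e+8 + 3.2863e+5*I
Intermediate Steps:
X = -201 (X = -111 - 90 = -201)
x(H) = sqrt(-201 + H) (x(H) = sqrt(H - 201) = sqrt(-201 + H))
(8644 + x(d(-12)))*(22553 + n(P(-8, -4), -22)) = (8644 + sqrt(-201 - 12))*(22553 + 9*(-4)) = (8644 + sqrt(-213))*(22553 - 36) = (8644 + I*sqrt(213))*22517 = 194636948 + 22517*I*sqrt(213)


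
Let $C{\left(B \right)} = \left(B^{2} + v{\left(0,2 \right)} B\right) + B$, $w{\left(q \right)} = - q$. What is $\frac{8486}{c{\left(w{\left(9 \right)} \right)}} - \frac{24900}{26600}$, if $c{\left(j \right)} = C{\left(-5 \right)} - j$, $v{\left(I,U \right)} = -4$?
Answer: $\frac{320725}{1862} \approx 172.25$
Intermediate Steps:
$C{\left(B \right)} = B^{2} - 3 B$ ($C{\left(B \right)} = \left(B^{2} - 4 B\right) + B = B^{2} - 3 B$)
$c{\left(j \right)} = 40 - j$ ($c{\left(j \right)} = - 5 \left(-3 - 5\right) - j = \left(-5\right) \left(-8\right) - j = 40 - j$)
$\frac{8486}{c{\left(w{\left(9 \right)} \right)}} - \frac{24900}{26600} = \frac{8486}{40 - \left(-1\right) 9} - \frac{24900}{26600} = \frac{8486}{40 - -9} - \frac{249}{266} = \frac{8486}{40 + 9} - \frac{249}{266} = \frac{8486}{49} - \frac{249}{266} = \frac{320725}{1862}$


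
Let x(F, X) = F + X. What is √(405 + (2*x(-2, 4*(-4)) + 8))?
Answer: √377 ≈ 19.416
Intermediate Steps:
√(405 + (2*x(-2, 4*(-4)) + 8)) = √(405 + (2*(-2 + 4*(-4)) + 8)) = √(405 + (2*(-2 - 16) + 8)) = √(405 + (2*(-18) + 8)) = √(405 + (-36 + 8)) = √(405 - 28) = √377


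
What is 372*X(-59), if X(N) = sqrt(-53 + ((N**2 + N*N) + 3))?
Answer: 17856*sqrt(3) ≈ 30928.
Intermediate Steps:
X(N) = sqrt(-50 + 2*N**2) (X(N) = sqrt(-53 + ((N**2 + N**2) + 3)) = sqrt(-53 + (2*N**2 + 3)) = sqrt(-53 + (3 + 2*N**2)) = sqrt(-50 + 2*N**2))
372*X(-59) = 372*sqrt(-50 + 2*(-59)**2) = 372*sqrt(-50 + 2*3481) = 372*sqrt(-50 + 6962) = 372*sqrt(6912) = 372*(48*sqrt(3)) = 17856*sqrt(3)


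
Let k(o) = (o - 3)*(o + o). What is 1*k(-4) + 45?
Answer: 101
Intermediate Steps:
k(o) = 2*o*(-3 + o) (k(o) = (-3 + o)*(2*o) = 2*o*(-3 + o))
1*k(-4) + 45 = 1*(2*(-4)*(-3 - 4)) + 45 = 1*(2*(-4)*(-7)) + 45 = 1*56 + 45 = 56 + 45 = 101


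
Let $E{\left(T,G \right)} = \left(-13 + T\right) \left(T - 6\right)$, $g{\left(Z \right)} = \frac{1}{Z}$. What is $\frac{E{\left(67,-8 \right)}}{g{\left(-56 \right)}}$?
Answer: $-184464$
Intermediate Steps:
$E{\left(T,G \right)} = \left(-13 + T\right) \left(-6 + T\right)$
$\frac{E{\left(67,-8 \right)}}{g{\left(-56 \right)}} = \frac{78 + 67^{2} - 1273}{\frac{1}{-56}} = \frac{78 + 4489 - 1273}{- \frac{1}{56}} = 3294 \left(-56\right) = -184464$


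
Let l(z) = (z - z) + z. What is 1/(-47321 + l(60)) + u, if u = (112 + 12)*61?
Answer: 357482203/47261 ≈ 7564.0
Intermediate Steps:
l(z) = z (l(z) = 0 + z = z)
u = 7564 (u = 124*61 = 7564)
1/(-47321 + l(60)) + u = 1/(-47321 + 60) + 7564 = 1/(-47261) + 7564 = -1/47261 + 7564 = 357482203/47261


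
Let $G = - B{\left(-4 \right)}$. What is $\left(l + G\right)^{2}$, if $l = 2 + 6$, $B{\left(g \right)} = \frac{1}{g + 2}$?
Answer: $\frac{289}{4} \approx 72.25$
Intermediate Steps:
$B{\left(g \right)} = \frac{1}{2 + g}$
$l = 8$
$G = \frac{1}{2}$ ($G = - \frac{1}{2 - 4} = - \frac{1}{-2} = \left(-1\right) \left(- \frac{1}{2}\right) = \frac{1}{2} \approx 0.5$)
$\left(l + G\right)^{2} = \left(8 + \frac{1}{2}\right)^{2} = \left(\frac{17}{2}\right)^{2} = \frac{289}{4}$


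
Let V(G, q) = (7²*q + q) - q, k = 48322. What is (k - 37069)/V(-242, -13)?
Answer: -11253/637 ≈ -17.666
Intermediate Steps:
V(G, q) = 49*q (V(G, q) = (49*q + q) - q = 50*q - q = 49*q)
(k - 37069)/V(-242, -13) = (48322 - 37069)/((49*(-13))) = 11253/(-637) = 11253*(-1/637) = -11253/637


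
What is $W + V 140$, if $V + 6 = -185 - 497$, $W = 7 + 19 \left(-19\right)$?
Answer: $-96674$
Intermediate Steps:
$W = -354$ ($W = 7 - 361 = -354$)
$V = -688$ ($V = -6 - 682 = -688$)
$W + V 140 = -354 - 96320 = -96674$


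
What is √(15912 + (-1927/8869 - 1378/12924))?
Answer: √118511517029383318/2729118 ≈ 126.14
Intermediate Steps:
√(15912 + (-1927/8869 - 1378/12924)) = √(15912 + (-1927*1/8869 - 1378*1/12924)) = √(15912 + (-1927/8869 - 689/6462)) = √(15912 - 18563015/57311478) = √(911921674921/57311478) = √118511517029383318/2729118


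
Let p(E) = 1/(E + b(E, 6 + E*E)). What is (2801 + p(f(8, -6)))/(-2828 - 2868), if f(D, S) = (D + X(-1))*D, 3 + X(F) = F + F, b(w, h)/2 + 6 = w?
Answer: -168061/341760 ≈ -0.49175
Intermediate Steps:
b(w, h) = -12 + 2*w
X(F) = -3 + 2*F (X(F) = -3 + (F + F) = -3 + 2*F)
f(D, S) = D*(-5 + D) (f(D, S) = (D + (-3 + 2*(-1)))*D = (D + (-3 - 2))*D = (D - 5)*D = (-5 + D)*D = D*(-5 + D))
p(E) = 1/(-12 + 3*E) (p(E) = 1/(E + (-12 + 2*E)) = 1/(-12 + 3*E))
(2801 + p(f(8, -6)))/(-2828 - 2868) = (2801 + 1/(3*(-4 + 8*(-5 + 8))))/(-2828 - 2868) = (2801 + 1/(3*(-4 + 8*3)))/(-5696) = (2801 + 1/(3*(-4 + 24)))*(-1/5696) = (2801 + (⅓)/20)*(-1/5696) = (2801 + (⅓)*(1/20))*(-1/5696) = (2801 + 1/60)*(-1/5696) = (168061/60)*(-1/5696) = -168061/341760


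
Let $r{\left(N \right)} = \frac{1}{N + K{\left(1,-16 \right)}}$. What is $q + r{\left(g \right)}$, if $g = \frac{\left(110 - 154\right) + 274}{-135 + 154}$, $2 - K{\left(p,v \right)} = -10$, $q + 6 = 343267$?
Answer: $\frac{157213557}{458} \approx 3.4326 \cdot 10^{5}$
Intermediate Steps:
$q = 343261$ ($q = -6 + 343267 = 343261$)
$K{\left(p,v \right)} = 12$ ($K{\left(p,v \right)} = 2 - -10 = 2 + 10 = 12$)
$g = \frac{230}{19}$ ($g = \frac{-44 + 274}{19} = 230 \cdot \frac{1}{19} = \frac{230}{19} \approx 12.105$)
$r{\left(N \right)} = \frac{1}{12 + N}$ ($r{\left(N \right)} = \frac{1}{N + 12} = \frac{1}{12 + N}$)
$q + r{\left(g \right)} = 343261 + \frac{1}{12 + \frac{230}{19}} = 343261 + \frac{1}{\frac{458}{19}} = 343261 + \frac{19}{458} = \frac{157213557}{458}$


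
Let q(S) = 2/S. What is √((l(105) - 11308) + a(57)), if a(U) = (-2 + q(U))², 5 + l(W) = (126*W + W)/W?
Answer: I*√36330770/57 ≈ 105.75*I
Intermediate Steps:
l(W) = 122 (l(W) = -5 + (126*W + W)/W = -5 + (127*W)/W = -5 + 127 = 122)
a(U) = (-2 + 2/U)²
√((l(105) - 11308) + a(57)) = √((122 - 11308) + 4*(-1 + 57)²/57²) = √(-11186 + 4*(1/3249)*56²) = √(-11186 + 4*(1/3249)*3136) = √(-11186 + 12544/3249) = √(-36330770/3249) = I*√36330770/57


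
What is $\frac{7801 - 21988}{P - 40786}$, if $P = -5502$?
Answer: $\frac{14187}{46288} \approx 0.30649$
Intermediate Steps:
$\frac{7801 - 21988}{P - 40786} = \frac{7801 - 21988}{-5502 - 40786} = - \frac{14187}{-46288} = \left(-14187\right) \left(- \frac{1}{46288}\right) = \frac{14187}{46288}$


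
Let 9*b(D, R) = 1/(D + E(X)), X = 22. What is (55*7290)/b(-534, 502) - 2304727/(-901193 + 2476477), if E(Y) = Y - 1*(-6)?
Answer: -2876352487873927/1575284 ≈ -1.8259e+9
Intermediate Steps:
E(Y) = 6 + Y (E(Y) = Y + 6 = 6 + Y)
b(D, R) = 1/(9*(28 + D)) (b(D, R) = 1/(9*(D + (6 + 22))) = 1/(9*(D + 28)) = 1/(9*(28 + D)))
(55*7290)/b(-534, 502) - 2304727/(-901193 + 2476477) = (55*7290)/((1/(9*(28 - 534)))) - 2304727/(-901193 + 2476477) = 400950/(((⅑)/(-506))) - 2304727/1575284 = 400950/(((⅑)*(-1/506))) - 2304727*1/1575284 = 400950/(-1/4554) - 2304727/1575284 = 400950*(-4554) - 2304727/1575284 = -1825926300 - 2304727/1575284 = -2876352487873927/1575284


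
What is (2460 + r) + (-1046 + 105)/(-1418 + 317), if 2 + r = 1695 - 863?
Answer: 3623231/1101 ≈ 3290.9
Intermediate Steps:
r = 830 (r = -2 + (1695 - 863) = -2 + 832 = 830)
(2460 + r) + (-1046 + 105)/(-1418 + 317) = (2460 + 830) + (-1046 + 105)/(-1418 + 317) = 3290 - 941/(-1101) = 3290 - 941*(-1/1101) = 3290 + 941/1101 = 3623231/1101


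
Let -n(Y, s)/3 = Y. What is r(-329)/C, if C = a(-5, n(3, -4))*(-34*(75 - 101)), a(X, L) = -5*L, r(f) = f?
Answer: -329/39780 ≈ -0.0082705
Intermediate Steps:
n(Y, s) = -3*Y
C = 39780 (C = (-(-15)*3)*(-34*(75 - 101)) = (-5*(-9))*(-34*(-26)) = 45*884 = 39780)
r(-329)/C = -329/39780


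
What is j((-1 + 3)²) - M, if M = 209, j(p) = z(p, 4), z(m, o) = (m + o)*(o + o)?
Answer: -145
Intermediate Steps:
z(m, o) = 2*o*(m + o) (z(m, o) = (m + o)*(2*o) = 2*o*(m + o))
j(p) = 32 + 8*p (j(p) = 2*4*(p + 4) = 2*4*(4 + p) = 32 + 8*p)
j((-1 + 3)²) - M = (32 + 8*(-1 + 3)²) - 1*209 = (32 + 8*2²) - 209 = (32 + 8*4) - 209 = (32 + 32) - 209 = 64 - 209 = -145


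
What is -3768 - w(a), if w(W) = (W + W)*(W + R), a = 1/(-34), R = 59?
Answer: -2175899/578 ≈ -3764.5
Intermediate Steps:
a = -1/34 ≈ -0.029412
w(W) = 2*W*(59 + W) (w(W) = (W + W)*(W + 59) = (2*W)*(59 + W) = 2*W*(59 + W))
-3768 - w(a) = -3768 - 2*(-1)*(59 - 1/34)/34 = -3768 - 2*(-1)*2005/(34*34) = -3768 - 1*(-2005/578) = -3768 + 2005/578 = -2175899/578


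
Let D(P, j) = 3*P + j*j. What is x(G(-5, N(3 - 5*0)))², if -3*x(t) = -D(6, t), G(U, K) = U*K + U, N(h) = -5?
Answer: 174724/9 ≈ 19414.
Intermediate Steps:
D(P, j) = j² + 3*P (D(P, j) = 3*P + j² = j² + 3*P)
G(U, K) = U + K*U (G(U, K) = K*U + U = U + K*U)
x(t) = 6 + t²/3 (x(t) = -(-1)*(t² + 3*6)/3 = -(-1)*(t² + 18)/3 = -(-1)*(18 + t²)/3 = -(-18 - t²)/3 = 6 + t²/3)
x(G(-5, N(3 - 5*0)))² = (6 + (-5*(1 - 5))²/3)² = (6 + (-5*(-4))²/3)² = (6 + (⅓)*20²)² = (6 + (⅓)*400)² = (6 + 400/3)² = (418/3)² = 174724/9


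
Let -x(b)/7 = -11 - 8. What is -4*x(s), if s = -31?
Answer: -532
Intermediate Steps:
x(b) = 133 (x(b) = -7*(-11 - 8) = -7*(-19) = 133)
-4*x(s) = -4*133 = -532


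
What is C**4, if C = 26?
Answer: 456976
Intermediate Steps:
C**4 = 26**4 = 456976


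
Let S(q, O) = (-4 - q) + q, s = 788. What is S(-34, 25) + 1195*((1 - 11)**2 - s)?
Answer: -822164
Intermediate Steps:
S(q, O) = -4
S(-34, 25) + 1195*((1 - 11)**2 - s) = -4 + 1195*((1 - 11)**2 - 1*788) = -4 + 1195*((-10)**2 - 788) = -4 + 1195*(100 - 788) = -4 + 1195*(-688) = -4 - 822160 = -822164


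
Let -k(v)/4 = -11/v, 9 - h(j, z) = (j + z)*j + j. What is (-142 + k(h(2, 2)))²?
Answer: 34596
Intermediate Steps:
h(j, z) = 9 - j - j*(j + z) (h(j, z) = 9 - ((j + z)*j + j) = 9 - (j*(j + z) + j) = 9 - (j + j*(j + z)) = 9 + (-j - j*(j + z)) = 9 - j - j*(j + z))
k(v) = 44/v (k(v) = -(-44)/v = 44/v)
(-142 + k(h(2, 2)))² = (-142 + 44/(9 - 1*2 - 1*2² - 1*2*2))² = (-142 + 44/(9 - 2 - 1*4 - 4))² = (-142 + 44/(9 - 2 - 4 - 4))² = (-142 + 44/(-1))² = (-142 + 44*(-1))² = (-142 - 44)² = (-186)² = 34596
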